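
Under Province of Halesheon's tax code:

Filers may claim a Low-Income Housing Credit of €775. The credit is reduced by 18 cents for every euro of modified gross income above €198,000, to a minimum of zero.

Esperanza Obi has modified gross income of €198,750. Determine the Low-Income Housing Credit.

€640

Low-Income Housing Credit: 18% of the €750 excess over €198,000 is €135; credit = €775 − €135 = €640.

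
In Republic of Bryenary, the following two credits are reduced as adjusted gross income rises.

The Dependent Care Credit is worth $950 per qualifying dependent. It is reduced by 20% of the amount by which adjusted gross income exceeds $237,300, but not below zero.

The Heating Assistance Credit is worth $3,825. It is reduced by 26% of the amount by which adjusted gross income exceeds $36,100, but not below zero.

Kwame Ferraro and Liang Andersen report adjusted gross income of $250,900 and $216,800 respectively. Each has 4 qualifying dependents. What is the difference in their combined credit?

Kwame ($250,900): Dependent Care Credit: base = 4 × $950 = $3,800. 20% of the $13,600 excess over $237,300 is $2,720; credit = $3,800 − $2,720 = $1,080. Heating Assistance Credit: 26% of the $214,800 excess over $36,100 is $55,848 ≥ base, so the credit is $0. total $1,080 + $0 = $1,080
Liang ($216,800): Dependent Care Credit: base = 4 × $950 = $3,800. $216,800 is at or below the $237,300 threshold, so the full $3,800 applies. Heating Assistance Credit: 26% of the $180,700 excess over $36,100 is $46,982 ≥ base, so the credit is $0. total $3,800 + $0 = $3,800
Difference: |$1,080 − $3,800| = $2,720.

$2,720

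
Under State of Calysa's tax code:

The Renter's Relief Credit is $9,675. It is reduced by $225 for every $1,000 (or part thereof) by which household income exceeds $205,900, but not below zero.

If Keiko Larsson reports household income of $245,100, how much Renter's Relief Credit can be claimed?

$675

Renter's Relief Credit: income exceeds $205,900 by $39,200, which is 40 full-or-partial $1,000 increments; reduction = 40 × $225 = $9,000, leaving $675.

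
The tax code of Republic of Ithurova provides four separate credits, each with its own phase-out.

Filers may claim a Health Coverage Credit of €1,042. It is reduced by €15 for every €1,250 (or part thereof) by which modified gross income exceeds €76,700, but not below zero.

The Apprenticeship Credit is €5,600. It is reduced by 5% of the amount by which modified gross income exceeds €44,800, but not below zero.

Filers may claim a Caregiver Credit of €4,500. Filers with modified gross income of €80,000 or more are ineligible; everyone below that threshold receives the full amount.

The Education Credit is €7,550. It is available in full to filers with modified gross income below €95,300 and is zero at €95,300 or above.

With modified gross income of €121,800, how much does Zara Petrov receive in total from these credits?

€2,237

Health Coverage Credit: income exceeds €76,700 by €45,100, which is 37 full-or-partial €1,250 increments; reduction = 37 × €15 = €555, leaving €487.
Apprenticeship Credit: 5% of the €77,000 excess over €44,800 is €3,850; credit = €5,600 − €3,850 = €1,750.
Caregiver Credit: €121,800 meets or exceeds the €80,000 cutoff, so the credit is €0.
Education Credit: €121,800 meets or exceeds the €95,300 cutoff, so the credit is €0.
Total: €487 + €1,750 + €0 + €0 = €2,237.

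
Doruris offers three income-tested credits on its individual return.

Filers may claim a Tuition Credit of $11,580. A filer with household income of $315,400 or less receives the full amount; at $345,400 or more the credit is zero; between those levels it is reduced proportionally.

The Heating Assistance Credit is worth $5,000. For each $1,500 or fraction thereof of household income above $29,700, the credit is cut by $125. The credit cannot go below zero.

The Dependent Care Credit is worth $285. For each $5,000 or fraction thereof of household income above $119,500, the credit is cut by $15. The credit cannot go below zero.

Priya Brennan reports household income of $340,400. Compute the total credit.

$1,930

Tuition Credit: $340,400 is $25,000 into a $30,000 phase-out range, leaving 5,000/30,000 of the credit: $11,580 × 5,000/30,000 = $1,930.
Heating Assistance Credit: income exceeds $29,700 by $310,700 → 208 increments × $125 = $26,000 ≥ base, so the credit is $0.
Dependent Care Credit: income exceeds $119,500 by $220,900 → 45 increments × $15 = $675 ≥ base, so the credit is $0.
Total: $1,930 + $0 + $0 = $1,930.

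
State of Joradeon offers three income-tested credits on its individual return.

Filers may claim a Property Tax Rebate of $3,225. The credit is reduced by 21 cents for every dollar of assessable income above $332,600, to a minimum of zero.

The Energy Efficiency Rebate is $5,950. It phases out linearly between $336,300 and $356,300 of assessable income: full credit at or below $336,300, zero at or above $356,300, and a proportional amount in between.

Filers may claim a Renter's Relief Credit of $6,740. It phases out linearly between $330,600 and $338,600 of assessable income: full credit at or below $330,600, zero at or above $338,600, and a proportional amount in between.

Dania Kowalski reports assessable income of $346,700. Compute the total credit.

Property Tax Rebate: 21% of the $14,100 excess over $332,600 is $2,961; credit = $3,225 − $2,961 = $264.
Energy Efficiency Rebate: $346,700 is $10,400 into a $20,000 phase-out range, leaving 9,600/20,000 of the credit: $5,950 × 9,600/20,000 = $2,856.
Renter's Relief Credit: $346,700 is at or above $338,600, so the credit is $0.
Total: $264 + $2,856 + $0 = $3,120.

$3,120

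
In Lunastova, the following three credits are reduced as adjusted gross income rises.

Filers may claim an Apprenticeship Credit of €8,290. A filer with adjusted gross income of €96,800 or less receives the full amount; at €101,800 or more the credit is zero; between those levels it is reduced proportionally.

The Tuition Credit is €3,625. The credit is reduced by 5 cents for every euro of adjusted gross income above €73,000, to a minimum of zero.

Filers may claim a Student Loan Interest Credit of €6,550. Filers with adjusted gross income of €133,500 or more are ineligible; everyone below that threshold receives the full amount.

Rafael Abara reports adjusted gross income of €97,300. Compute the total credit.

Apprenticeship Credit: €97,300 is €500 into a €5,000 phase-out range, leaving 4,500/5,000 of the credit: €8,290 × 4,500/5,000 = €7,461.
Tuition Credit: 5% of the €24,300 excess over €73,000 is €1,215; credit = €3,625 − €1,215 = €2,410.
Student Loan Interest Credit: €97,300 is below the €133,500 cutoff, so the full €6,550 applies.
Total: €7,461 + €2,410 + €6,550 = €16,421.

€16,421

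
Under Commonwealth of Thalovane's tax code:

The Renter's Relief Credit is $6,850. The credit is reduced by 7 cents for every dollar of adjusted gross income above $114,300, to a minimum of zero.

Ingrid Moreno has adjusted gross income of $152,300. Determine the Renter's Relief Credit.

Renter's Relief Credit: 7% of the $38,000 excess over $114,300 is $2,660; credit = $6,850 − $2,660 = $4,190.

$4,190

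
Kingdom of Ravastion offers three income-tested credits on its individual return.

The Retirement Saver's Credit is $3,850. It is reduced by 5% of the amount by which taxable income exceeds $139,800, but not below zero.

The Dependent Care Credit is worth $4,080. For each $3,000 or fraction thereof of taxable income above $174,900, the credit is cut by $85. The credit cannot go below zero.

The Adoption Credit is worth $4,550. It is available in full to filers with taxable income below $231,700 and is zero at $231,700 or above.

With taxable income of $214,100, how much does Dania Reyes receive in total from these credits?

$7,575

Retirement Saver's Credit: 5% of the $74,300 excess over $139,800 is $3,715; credit = $3,850 − $3,715 = $135.
Dependent Care Credit: income exceeds $174,900 by $39,200, which is 14 full-or-partial $3,000 increments; reduction = 14 × $85 = $1,190, leaving $2,890.
Adoption Credit: $214,100 is below the $231,700 cutoff, so the full $4,550 applies.
Total: $135 + $2,890 + $4,550 = $7,575.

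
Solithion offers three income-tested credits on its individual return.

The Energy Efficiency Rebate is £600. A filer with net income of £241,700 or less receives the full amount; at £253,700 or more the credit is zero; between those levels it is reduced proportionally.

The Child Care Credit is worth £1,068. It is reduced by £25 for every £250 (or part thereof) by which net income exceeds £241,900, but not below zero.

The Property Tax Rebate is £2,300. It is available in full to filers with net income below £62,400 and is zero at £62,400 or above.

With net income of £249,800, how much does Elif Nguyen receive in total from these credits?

Energy Efficiency Rebate: £249,800 is £8,100 into a £12,000 phase-out range, leaving 3,900/12,000 of the credit: £600 × 3,900/12,000 = £195.
Child Care Credit: income exceeds £241,900 by £7,900, which is 32 full-or-partial £250 increments; reduction = 32 × £25 = £800, leaving £268.
Property Tax Rebate: £249,800 meets or exceeds the £62,400 cutoff, so the credit is £0.
Total: £195 + £268 + £0 = £463.

£463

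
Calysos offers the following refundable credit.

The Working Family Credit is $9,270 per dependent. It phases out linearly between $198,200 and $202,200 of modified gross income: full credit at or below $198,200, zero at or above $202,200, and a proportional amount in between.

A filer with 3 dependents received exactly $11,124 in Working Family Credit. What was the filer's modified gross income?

$200,600

Full credit = 3 × $9,270 = $27,810.
$11,124 is 11,124/27,810 of the full $27,810, so 16,686/27,810 of the $4,000 range has been used: income = $198,200 + $4,000 × 16,686/27,810 = $200,600.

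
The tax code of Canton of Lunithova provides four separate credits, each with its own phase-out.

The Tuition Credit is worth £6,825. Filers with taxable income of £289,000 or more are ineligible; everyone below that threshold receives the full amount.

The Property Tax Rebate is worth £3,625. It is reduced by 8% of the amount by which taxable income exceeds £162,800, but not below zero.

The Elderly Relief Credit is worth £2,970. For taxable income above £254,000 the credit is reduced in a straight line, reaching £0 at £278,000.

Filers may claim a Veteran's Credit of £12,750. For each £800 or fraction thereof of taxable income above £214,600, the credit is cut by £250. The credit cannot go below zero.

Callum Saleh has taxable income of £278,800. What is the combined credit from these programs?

Tuition Credit: £278,800 is below the £289,000 cutoff, so the full £6,825 applies.
Property Tax Rebate: 8% of the £116,000 excess over £162,800 is £9,280 ≥ base, so the credit is £0.
Elderly Relief Credit: £278,800 is at or above £278,000, so the credit is £0.
Veteran's Credit: income exceeds £214,600 by £64,200 → 81 increments × £250 = £20,250 ≥ base, so the credit is £0.
Total: £6,825 + £0 + £0 + £0 = £6,825.

£6,825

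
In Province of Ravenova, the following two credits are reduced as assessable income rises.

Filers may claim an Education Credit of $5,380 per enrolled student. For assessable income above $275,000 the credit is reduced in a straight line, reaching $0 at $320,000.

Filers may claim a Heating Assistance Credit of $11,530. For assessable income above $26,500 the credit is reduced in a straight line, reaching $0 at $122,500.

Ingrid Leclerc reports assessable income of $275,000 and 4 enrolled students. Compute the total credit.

Education Credit: base = 4 × $5,380 = $21,520. $275,000 is at or below the $275,000 threshold, so the full $21,520 applies.
Heating Assistance Credit: $275,000 is at or above $122,500, so the credit is $0.
Total: $21,520 + $0 = $21,520.

$21,520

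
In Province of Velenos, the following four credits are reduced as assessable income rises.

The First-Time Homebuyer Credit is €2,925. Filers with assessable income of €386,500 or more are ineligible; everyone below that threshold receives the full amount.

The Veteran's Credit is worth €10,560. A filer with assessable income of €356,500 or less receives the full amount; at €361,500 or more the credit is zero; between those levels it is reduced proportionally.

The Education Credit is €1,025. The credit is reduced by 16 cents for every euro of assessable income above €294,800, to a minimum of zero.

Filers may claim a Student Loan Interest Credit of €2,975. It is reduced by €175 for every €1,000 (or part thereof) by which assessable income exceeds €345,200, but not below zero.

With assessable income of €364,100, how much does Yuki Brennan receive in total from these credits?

€2,925

First-Time Homebuyer Credit: €364,100 is below the €386,500 cutoff, so the full €2,925 applies.
Veteran's Credit: €364,100 is at or above €361,500, so the credit is €0.
Education Credit: 16% of the €69,300 excess over €294,800 is €11,088 ≥ base, so the credit is €0.
Student Loan Interest Credit: income exceeds €345,200 by €18,900 → 19 increments × €175 = €3,325 ≥ base, so the credit is €0.
Total: €2,925 + €0 + €0 + €0 = €2,925.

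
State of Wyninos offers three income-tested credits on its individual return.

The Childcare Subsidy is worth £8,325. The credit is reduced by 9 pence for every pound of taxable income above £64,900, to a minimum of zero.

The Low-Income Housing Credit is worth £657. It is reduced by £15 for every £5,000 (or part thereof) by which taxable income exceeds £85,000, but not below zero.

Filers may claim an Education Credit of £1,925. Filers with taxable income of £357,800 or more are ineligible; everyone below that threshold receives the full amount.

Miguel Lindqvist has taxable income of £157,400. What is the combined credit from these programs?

Childcare Subsidy: 9% of the £92,500 excess over £64,900 is £8,325 ≥ base, so the credit is £0.
Low-Income Housing Credit: income exceeds £85,000 by £72,400, which is 15 full-or-partial £5,000 increments; reduction = 15 × £15 = £225, leaving £432.
Education Credit: £157,400 is below the £357,800 cutoff, so the full £1,925 applies.
Total: £0 + £432 + £1,925 = £2,357.

£2,357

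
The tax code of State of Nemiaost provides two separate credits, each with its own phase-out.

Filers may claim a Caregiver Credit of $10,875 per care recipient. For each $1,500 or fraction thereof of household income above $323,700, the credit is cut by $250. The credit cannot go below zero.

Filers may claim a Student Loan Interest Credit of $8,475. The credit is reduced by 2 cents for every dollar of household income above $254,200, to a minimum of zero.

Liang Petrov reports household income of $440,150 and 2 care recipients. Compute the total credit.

$7,006

Caregiver Credit: base = 2 × $10,875 = $21,750. income exceeds $323,700 by $116,450, which is 78 full-or-partial $1,500 increments; reduction = 78 × $250 = $19,500, leaving $2,250.
Student Loan Interest Credit: 2% of the $185,950 excess over $254,200 is $3,719; credit = $8,475 − $3,719 = $4,756.
Total: $2,250 + $4,756 = $7,006.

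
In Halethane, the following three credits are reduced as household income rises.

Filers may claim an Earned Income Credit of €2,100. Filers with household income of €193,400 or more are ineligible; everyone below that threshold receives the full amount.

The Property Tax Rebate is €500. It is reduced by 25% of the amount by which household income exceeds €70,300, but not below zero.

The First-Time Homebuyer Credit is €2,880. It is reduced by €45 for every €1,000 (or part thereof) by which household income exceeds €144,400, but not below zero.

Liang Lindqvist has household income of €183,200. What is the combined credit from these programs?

€3,225

Earned Income Credit: €183,200 is below the €193,400 cutoff, so the full €2,100 applies.
Property Tax Rebate: 25% of the €112,900 excess over €70,300 is €28,225 ≥ base, so the credit is €0.
First-Time Homebuyer Credit: income exceeds €144,400 by €38,800, which is 39 full-or-partial €1,000 increments; reduction = 39 × €45 = €1,755, leaving €1,125.
Total: €2,100 + €0 + €1,125 = €3,225.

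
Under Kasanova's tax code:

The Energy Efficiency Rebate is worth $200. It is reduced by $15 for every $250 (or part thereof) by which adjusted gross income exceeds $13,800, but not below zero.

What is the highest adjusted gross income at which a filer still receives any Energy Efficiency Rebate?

$17,050

After 13 increments the reduction is 13 × $15 = $195, leaving $5; one more increment wipes it out. Increment 13 ends at excess 13 × $250 = $3,250, so the highest qualifying income is $13,800 + $3,250 = $17,050.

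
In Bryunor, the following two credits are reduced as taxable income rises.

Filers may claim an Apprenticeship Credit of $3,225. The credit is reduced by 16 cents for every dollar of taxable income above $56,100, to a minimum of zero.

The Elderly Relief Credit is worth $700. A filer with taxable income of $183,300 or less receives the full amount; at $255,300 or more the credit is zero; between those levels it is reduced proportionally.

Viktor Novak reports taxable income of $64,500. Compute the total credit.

Apprenticeship Credit: 16% of the $8,400 excess over $56,100 is $1,344; credit = $3,225 − $1,344 = $1,881.
Elderly Relief Credit: $64,500 is at or below the $183,300 threshold, so the full $700 applies.
Total: $1,881 + $700 = $2,581.

$2,581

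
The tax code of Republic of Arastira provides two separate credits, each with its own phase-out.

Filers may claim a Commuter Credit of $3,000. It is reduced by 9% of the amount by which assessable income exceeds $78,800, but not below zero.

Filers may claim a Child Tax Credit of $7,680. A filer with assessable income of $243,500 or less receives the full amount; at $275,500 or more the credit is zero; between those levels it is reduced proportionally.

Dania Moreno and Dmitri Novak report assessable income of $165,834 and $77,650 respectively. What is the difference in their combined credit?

$3,000

Dania ($165,834): Commuter Credit: 9% of the $87,034 excess over $78,800 is $7,833.06 ≥ base, so the credit is $0. Child Tax Credit: $165,834 is at or below the $243,500 threshold, so the full $7,680 applies. total $0 + $7,680 = $7,680
Dmitri ($77,650): Commuter Credit: $77,650 is at or below the $78,800 threshold, so the full $3,000 applies. Child Tax Credit: $77,650 is at or below the $243,500 threshold, so the full $7,680 applies. total $3,000 + $7,680 = $10,680
Difference: |$7,680 − $10,680| = $3,000.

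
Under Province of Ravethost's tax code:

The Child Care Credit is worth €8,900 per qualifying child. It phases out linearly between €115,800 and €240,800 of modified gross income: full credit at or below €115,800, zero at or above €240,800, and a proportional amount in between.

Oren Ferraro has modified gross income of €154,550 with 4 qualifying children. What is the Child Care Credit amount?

€24,564

Child Care Credit: base = 4 × €8,900 = €35,600. €154,550 is €38,750 into a €125,000 phase-out range, leaving 86,250/125,000 of the credit: €35,600 × 86,250/125,000 = €24,564.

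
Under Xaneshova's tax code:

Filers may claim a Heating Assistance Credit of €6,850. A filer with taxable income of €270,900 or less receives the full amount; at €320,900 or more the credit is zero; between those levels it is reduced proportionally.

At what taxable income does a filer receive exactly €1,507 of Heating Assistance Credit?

€1,507 is 1,507/6,850 of the full €6,850, so 5,343/6,850 of the €50,000 range has been used: income = €270,900 + €50,000 × 5,343/6,850 = €309,900.

€309,900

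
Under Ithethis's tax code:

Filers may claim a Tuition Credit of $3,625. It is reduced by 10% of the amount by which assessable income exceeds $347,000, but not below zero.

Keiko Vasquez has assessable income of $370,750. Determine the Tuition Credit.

Tuition Credit: 10% of the $23,750 excess over $347,000 is $2,375; credit = $3,625 − $2,375 = $1,250.

$1,250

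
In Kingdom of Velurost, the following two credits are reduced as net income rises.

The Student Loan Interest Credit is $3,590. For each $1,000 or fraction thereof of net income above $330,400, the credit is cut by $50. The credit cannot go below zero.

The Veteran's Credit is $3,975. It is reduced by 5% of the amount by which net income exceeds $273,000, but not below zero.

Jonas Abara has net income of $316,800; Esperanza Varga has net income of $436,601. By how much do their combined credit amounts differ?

$5,375

Jonas ($316,800): Student Loan Interest Credit: $316,800 is at or below the $330,400 threshold, so the full $3,590 applies. Veteran's Credit: 5% of the $43,800 excess over $273,000 is $2,190; credit = $3,975 − $2,190 = $1,785. total $3,590 + $1,785 = $5,375
Esperanza ($436,601): Student Loan Interest Credit: income exceeds $330,400 by $106,201 → 107 increments × $50 = $5,350 ≥ base, so the credit is $0. Veteran's Credit: 5% of the $163,601 excess over $273,000 is $8,180.05 ≥ base, so the credit is $0. total $0 + $0 = $0
Difference: |$5,375 − $0| = $5,375.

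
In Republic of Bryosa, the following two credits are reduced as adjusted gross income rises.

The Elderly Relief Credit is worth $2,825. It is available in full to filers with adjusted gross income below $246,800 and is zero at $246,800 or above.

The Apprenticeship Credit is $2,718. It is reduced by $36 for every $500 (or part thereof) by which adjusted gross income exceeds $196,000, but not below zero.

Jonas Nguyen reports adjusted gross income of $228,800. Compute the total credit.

Elderly Relief Credit: $228,800 is below the $246,800 cutoff, so the full $2,825 applies.
Apprenticeship Credit: income exceeds $196,000 by $32,800, which is 66 full-or-partial $500 increments; reduction = 66 × $36 = $2,376, leaving $342.
Total: $2,825 + $342 = $3,167.

$3,167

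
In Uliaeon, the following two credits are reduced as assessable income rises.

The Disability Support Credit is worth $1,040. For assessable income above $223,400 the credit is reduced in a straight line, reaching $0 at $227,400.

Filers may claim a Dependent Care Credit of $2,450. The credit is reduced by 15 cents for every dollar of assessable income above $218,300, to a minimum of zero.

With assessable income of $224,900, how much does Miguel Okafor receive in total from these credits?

$2,110

Disability Support Credit: $224,900 is $1,500 into a $4,000 phase-out range, leaving 2,500/4,000 of the credit: $1,040 × 2,500/4,000 = $650.
Dependent Care Credit: 15% of the $6,600 excess over $218,300 is $990; credit = $2,450 − $990 = $1,460.
Total: $650 + $1,460 = $2,110.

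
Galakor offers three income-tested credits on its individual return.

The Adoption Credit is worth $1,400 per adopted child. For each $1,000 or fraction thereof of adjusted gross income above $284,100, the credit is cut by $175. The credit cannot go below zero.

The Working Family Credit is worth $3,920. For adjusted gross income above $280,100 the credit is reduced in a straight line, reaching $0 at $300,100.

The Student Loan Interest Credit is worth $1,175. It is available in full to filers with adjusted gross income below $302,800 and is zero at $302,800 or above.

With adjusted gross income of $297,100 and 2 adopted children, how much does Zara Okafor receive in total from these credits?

Adoption Credit: base = 2 × $1,400 = $2,800. income exceeds $284,100 by $13,000, which is 13 full-or-partial $1,000 increments; reduction = 13 × $175 = $2,275, leaving $525.
Working Family Credit: $297,100 is $17,000 into a $20,000 phase-out range, leaving 3,000/20,000 of the credit: $3,920 × 3,000/20,000 = $588.
Student Loan Interest Credit: $297,100 is below the $302,800 cutoff, so the full $1,175 applies.
Total: $525 + $588 + $1,175 = $2,288.

$2,288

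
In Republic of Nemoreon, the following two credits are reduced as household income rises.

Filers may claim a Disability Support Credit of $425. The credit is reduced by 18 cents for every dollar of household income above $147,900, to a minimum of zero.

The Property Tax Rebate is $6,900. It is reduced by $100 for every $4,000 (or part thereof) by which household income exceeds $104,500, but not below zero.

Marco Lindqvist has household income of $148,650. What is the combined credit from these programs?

$5,990

Disability Support Credit: 18% of the $750 excess over $147,900 is $135; credit = $425 − $135 = $290.
Property Tax Rebate: income exceeds $104,500 by $44,150, which is 12 full-or-partial $4,000 increments; reduction = 12 × $100 = $1,200, leaving $5,700.
Total: $290 + $5,700 = $5,990.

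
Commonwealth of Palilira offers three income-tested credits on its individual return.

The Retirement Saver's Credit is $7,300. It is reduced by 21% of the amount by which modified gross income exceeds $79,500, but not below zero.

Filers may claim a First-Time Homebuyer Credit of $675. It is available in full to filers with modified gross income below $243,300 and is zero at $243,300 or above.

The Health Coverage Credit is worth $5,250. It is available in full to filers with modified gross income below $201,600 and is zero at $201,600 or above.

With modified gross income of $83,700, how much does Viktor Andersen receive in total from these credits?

$12,343

Retirement Saver's Credit: 21% of the $4,200 excess over $79,500 is $882; credit = $7,300 − $882 = $6,418.
First-Time Homebuyer Credit: $83,700 is below the $243,300 cutoff, so the full $675 applies.
Health Coverage Credit: $83,700 is below the $201,600 cutoff, so the full $5,250 applies.
Total: $6,418 + $675 + $5,250 = $12,343.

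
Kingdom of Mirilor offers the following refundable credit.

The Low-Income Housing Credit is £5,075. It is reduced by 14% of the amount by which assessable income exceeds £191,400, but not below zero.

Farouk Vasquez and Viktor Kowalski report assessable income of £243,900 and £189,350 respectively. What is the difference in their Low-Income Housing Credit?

Farouk (£243,900): Low-Income Housing Credit: 14% of the £52,500 excess over £191,400 is £7,350 ≥ base, so the credit is £0.
Viktor (£189,350): Low-Income Housing Credit: £189,350 is at or below the £191,400 threshold, so the full £5,075 applies.
Difference: |£0 − £5,075| = £5,075.

£5,075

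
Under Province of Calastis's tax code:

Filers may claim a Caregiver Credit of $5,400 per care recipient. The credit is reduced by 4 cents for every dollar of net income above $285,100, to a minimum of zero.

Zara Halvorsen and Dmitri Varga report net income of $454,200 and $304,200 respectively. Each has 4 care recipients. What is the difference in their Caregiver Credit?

$6,000

Zara ($454,200): Caregiver Credit: base = 4 × $5,400 = $21,600. 4% of the $169,100 excess over $285,100 is $6,764; credit = $21,600 − $6,764 = $14,836.
Dmitri ($304,200): Caregiver Credit: base = 4 × $5,400 = $21,600. 4% of the $19,100 excess over $285,100 is $764; credit = $21,600 − $764 = $20,836.
Difference: |$14,836 − $20,836| = $6,000.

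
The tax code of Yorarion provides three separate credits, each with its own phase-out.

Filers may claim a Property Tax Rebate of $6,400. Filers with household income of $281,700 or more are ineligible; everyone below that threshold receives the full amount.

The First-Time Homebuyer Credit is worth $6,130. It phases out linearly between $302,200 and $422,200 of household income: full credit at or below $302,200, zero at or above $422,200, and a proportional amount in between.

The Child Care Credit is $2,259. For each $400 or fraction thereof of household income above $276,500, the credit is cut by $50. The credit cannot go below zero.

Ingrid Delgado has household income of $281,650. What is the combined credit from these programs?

$14,139

Property Tax Rebate: $281,650 is below the $281,700 cutoff, so the full $6,400 applies.
First-Time Homebuyer Credit: $281,650 is at or below the $302,200 threshold, so the full $6,130 applies.
Child Care Credit: income exceeds $276,500 by $5,150, which is 13 full-or-partial $400 increments; reduction = 13 × $50 = $650, leaving $1,609.
Total: $6,400 + $6,130 + $1,609 = $14,139.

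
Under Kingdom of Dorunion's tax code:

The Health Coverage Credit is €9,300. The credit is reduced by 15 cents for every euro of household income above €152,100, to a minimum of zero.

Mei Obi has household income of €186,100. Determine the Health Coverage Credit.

€4,200

Health Coverage Credit: 15% of the €34,000 excess over €152,100 is €5,100; credit = €9,300 − €5,100 = €4,200.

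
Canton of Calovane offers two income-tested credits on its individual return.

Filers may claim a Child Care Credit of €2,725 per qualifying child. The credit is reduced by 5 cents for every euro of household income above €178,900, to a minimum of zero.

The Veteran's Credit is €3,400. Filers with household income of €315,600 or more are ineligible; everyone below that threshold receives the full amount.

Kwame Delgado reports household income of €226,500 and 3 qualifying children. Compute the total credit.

€9,195

Child Care Credit: base = 3 × €2,725 = €8,175. 5% of the €47,600 excess over €178,900 is €2,380; credit = €8,175 − €2,380 = €5,795.
Veteran's Credit: €226,500 is below the €315,600 cutoff, so the full €3,400 applies.
Total: €5,795 + €3,400 = €9,195.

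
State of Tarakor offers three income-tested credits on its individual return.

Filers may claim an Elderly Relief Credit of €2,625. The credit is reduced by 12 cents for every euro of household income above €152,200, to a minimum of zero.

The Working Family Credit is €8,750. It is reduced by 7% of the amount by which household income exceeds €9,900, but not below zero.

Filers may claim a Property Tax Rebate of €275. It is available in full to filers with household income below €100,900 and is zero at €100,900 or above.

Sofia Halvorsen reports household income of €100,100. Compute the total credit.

Elderly Relief Credit: €100,100 is at or below the €152,200 threshold, so the full €2,625 applies.
Working Family Credit: 7% of the €90,200 excess over €9,900 is €6,314; credit = €8,750 − €6,314 = €2,436.
Property Tax Rebate: €100,100 is below the €100,900 cutoff, so the full €275 applies.
Total: €2,625 + €2,436 + €275 = €5,336.

€5,336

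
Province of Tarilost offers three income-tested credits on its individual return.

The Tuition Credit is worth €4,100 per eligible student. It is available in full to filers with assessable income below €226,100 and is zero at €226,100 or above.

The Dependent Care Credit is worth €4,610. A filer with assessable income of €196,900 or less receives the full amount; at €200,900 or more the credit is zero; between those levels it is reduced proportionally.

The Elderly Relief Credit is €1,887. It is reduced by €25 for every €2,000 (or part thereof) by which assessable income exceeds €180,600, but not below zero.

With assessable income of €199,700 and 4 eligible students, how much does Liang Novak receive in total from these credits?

Tuition Credit: base = 4 × €4,100 = €16,400. €199,700 is below the €226,100 cutoff, so the full €16,400 applies.
Dependent Care Credit: €199,700 is €2,800 into a €4,000 phase-out range, leaving 1,200/4,000 of the credit: €4,610 × 1,200/4,000 = €1,383.
Elderly Relief Credit: income exceeds €180,600 by €19,100, which is 10 full-or-partial €2,000 increments; reduction = 10 × €25 = €250, leaving €1,637.
Total: €16,400 + €1,383 + €1,637 = €19,420.

€19,420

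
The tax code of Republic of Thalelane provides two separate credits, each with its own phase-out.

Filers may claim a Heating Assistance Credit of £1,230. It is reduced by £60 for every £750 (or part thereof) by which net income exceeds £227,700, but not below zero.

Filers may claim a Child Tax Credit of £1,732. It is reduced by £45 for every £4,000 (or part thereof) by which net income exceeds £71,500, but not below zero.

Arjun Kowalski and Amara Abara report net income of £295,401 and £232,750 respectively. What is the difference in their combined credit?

£810

Arjun (£295,401): Heating Assistance Credit: income exceeds £227,700 by £67,701 → 91 increments × £60 = £5,460 ≥ base, so the credit is £0. Child Tax Credit: income exceeds £71,500 by £223,901 → 56 increments × £45 = £2,520 ≥ base, so the credit is £0. total £0 + £0 = £0
Amara (£232,750): Heating Assistance Credit: income exceeds £227,700 by £5,050, which is 7 full-or-partial £750 increments; reduction = 7 × £60 = £420, leaving £810. Child Tax Credit: income exceeds £71,500 by £161,250 → 41 increments × £45 = £1,845 ≥ base, so the credit is £0. total £810 + £0 = £810
Difference: |£0 − £810| = £810.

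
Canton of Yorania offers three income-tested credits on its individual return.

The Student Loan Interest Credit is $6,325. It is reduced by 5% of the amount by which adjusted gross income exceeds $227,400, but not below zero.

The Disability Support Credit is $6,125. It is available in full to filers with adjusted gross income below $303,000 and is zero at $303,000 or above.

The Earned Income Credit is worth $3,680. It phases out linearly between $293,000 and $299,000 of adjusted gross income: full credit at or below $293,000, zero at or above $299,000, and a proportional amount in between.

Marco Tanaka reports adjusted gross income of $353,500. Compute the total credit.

Student Loan Interest Credit: 5% of the $126,100 excess over $227,400 is $6,305; credit = $6,325 − $6,305 = $20.
Disability Support Credit: $353,500 meets or exceeds the $303,000 cutoff, so the credit is $0.
Earned Income Credit: $353,500 is at or above $299,000, so the credit is $0.
Total: $20 + $0 + $0 = $20.

$20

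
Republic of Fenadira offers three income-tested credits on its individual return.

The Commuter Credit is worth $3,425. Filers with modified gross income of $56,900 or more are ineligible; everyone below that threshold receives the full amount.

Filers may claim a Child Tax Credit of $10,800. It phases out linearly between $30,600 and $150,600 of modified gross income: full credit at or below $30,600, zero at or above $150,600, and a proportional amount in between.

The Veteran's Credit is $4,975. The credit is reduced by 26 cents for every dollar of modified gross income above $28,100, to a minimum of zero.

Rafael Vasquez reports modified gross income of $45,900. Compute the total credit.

Commuter Credit: $45,900 is below the $56,900 cutoff, so the full $3,425 applies.
Child Tax Credit: $45,900 is $15,300 into a $120,000 phase-out range, leaving 104,700/120,000 of the credit: $10,800 × 104,700/120,000 = $9,423.
Veteran's Credit: 26% of the $17,800 excess over $28,100 is $4,628; credit = $4,975 − $4,628 = $347.
Total: $3,425 + $9,423 + $347 = $13,195.

$13,195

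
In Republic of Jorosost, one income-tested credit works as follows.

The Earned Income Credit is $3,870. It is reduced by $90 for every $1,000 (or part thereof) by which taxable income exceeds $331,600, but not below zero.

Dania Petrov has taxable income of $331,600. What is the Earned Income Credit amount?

Earned Income Credit: $331,600 is at or below the $331,600 threshold, so the full $3,870 applies.

$3,870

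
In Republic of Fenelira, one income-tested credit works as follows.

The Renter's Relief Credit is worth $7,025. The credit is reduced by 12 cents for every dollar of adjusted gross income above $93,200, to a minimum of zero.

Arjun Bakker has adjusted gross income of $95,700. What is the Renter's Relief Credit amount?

Renter's Relief Credit: 12% of the $2,500 excess over $93,200 is $300; credit = $7,025 − $300 = $6,725.

$6,725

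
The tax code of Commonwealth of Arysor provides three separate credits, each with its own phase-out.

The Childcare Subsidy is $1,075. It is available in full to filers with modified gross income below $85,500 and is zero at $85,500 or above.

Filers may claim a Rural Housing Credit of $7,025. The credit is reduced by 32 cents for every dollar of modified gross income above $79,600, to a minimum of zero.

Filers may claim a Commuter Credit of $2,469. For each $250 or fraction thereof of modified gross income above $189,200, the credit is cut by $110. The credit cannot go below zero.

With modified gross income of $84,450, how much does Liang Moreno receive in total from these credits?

$9,017

Childcare Subsidy: $84,450 is below the $85,500 cutoff, so the full $1,075 applies.
Rural Housing Credit: 32% of the $4,850 excess over $79,600 is $1,552; credit = $7,025 − $1,552 = $5,473.
Commuter Credit: $84,450 is at or below the $189,200 threshold, so the full $2,469 applies.
Total: $1,075 + $5,473 + $2,469 = $9,017.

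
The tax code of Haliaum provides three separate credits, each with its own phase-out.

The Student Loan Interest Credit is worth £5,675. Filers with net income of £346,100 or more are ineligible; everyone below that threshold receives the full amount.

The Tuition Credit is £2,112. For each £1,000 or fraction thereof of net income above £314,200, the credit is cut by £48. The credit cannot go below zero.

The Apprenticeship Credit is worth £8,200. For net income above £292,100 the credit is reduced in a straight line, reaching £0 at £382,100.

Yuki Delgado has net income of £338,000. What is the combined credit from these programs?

Student Loan Interest Credit: £338,000 is below the £346,100 cutoff, so the full £5,675 applies.
Tuition Credit: income exceeds £314,200 by £23,800, which is 24 full-or-partial £1,000 increments; reduction = 24 × £48 = £1,152, leaving £960.
Apprenticeship Credit: £338,000 is £45,900 into a £90,000 phase-out range, leaving 44,100/90,000 of the credit: £8,200 × 44,100/90,000 = £4,018.
Total: £5,675 + £960 + £4,018 = £10,653.

£10,653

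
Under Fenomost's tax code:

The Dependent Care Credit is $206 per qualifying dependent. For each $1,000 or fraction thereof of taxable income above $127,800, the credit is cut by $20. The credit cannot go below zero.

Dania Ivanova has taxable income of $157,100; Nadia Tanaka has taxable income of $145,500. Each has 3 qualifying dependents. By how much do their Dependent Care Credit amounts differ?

Dania ($157,100): Dependent Care Credit: base = 3 × $206 = $618. income exceeds $127,800 by $29,300, which is 30 full-or-partial $1,000 increments; reduction = 30 × $20 = $600, leaving $18.
Nadia ($145,500): Dependent Care Credit: base = 3 × $206 = $618. income exceeds $127,800 by $17,700, which is 18 full-or-partial $1,000 increments; reduction = 18 × $20 = $360, leaving $258.
Difference: |$18 − $258| = $240.

$240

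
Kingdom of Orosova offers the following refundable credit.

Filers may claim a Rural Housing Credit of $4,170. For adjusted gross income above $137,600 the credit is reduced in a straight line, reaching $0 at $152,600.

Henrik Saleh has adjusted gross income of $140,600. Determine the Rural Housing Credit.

$3,336

Rural Housing Credit: $140,600 is $3,000 into a $15,000 phase-out range, leaving 12,000/15,000 of the credit: $4,170 × 12,000/15,000 = $3,336.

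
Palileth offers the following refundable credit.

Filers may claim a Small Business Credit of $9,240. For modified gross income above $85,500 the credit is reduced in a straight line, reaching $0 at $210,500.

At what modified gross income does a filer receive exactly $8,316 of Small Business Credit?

$98,000

$8,316 is 8,316/9,240 of the full $9,240, so 924/9,240 of the $125,000 range has been used: income = $85,500 + $125,000 × 924/9,240 = $98,000.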